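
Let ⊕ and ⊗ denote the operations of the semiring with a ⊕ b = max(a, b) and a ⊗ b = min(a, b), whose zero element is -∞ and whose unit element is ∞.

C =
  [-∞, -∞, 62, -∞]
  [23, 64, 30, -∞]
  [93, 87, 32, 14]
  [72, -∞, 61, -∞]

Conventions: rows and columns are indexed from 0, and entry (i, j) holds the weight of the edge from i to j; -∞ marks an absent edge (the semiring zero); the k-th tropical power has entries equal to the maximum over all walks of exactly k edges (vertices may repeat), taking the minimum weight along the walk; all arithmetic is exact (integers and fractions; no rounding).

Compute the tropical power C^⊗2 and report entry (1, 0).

C^⊗2:
  [62, 62, 32, 14]
  [30, 64, 30, 14]
  [32, 64, 62, 14]
  [61, 61, 62, 14]
Key observation: the optimum is the walk 1->2->0, with weight 30 min 93 = 30.
Optimal value attained by: walk 1->2->0.
Answer: (C^⊗2)[1][0] = 30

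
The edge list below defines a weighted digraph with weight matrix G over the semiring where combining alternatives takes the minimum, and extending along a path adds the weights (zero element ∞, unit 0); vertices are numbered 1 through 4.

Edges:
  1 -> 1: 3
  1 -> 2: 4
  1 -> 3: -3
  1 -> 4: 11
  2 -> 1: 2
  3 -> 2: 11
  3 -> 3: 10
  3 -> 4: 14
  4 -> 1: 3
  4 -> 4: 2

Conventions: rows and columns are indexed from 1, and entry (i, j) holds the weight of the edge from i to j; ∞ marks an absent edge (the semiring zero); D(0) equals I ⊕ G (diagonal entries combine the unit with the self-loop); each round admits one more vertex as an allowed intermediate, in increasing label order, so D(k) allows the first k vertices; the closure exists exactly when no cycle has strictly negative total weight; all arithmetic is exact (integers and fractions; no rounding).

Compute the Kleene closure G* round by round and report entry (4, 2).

D(0):
  [0, 4, -3, 11]
  [2, 0, ∞, ∞]
  [∞, 11, 0, 14]
  [3, ∞, ∞, 0]
D(1):
  [0, 4, -3, 11]
  [2, 0, -1, 13]
  [∞, 11, 0, 14]
  [3, 7, 0, 0]
D(2):
  [0, 4, -3, 11]
  [2, 0, -1, 13]
  [13, 11, 0, 14]
  [3, 7, 0, 0]
D(3):
  [0, 4, -3, 11]
  [2, 0, -1, 13]
  [13, 11, 0, 14]
  [3, 7, 0, 0]
D(4):
  [0, 4, -3, 11]
  [2, 0, -1, 13]
  [13, 11, 0, 14]
  [3, 7, 0, 0]
Answer: G*[4][2] = 7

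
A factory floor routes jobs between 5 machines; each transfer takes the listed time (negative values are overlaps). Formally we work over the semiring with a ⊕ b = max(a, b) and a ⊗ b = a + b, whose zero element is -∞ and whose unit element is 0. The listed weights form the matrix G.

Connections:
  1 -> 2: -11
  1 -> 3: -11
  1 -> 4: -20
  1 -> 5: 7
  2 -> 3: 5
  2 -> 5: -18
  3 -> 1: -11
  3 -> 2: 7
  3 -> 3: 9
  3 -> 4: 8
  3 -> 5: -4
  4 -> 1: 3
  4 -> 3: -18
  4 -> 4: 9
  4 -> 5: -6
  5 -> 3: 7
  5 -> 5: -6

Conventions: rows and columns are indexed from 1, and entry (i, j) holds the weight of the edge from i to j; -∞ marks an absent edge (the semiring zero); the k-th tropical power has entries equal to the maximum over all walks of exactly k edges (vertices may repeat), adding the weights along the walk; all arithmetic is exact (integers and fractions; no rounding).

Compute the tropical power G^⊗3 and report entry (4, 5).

G^⊗2:
  [-17, -4, 14, -3, 1]
  [-6, 12, 14, 13, 1]
  [11, 16, 18, 17, 5]
  [12, -8, 1, 18, 10]
  [-4, 14, 16, 15, 3]
G^⊗3:
  [3, 21, 23, 22, 10]
  [16, 21, 23, 22, 10]
  [20, 25, 27, 26, 18]
  [21, 8, 17, 27, 19]
  [18, 23, 25, 24, 12]
Key observation: the optimum is the walk 4->4->1->5, with weight 9 + 3 + 7 = 19.
Optimal value attained by: walk 4->4->1->5.
Answer: (G^⊗3)[4][5] = 19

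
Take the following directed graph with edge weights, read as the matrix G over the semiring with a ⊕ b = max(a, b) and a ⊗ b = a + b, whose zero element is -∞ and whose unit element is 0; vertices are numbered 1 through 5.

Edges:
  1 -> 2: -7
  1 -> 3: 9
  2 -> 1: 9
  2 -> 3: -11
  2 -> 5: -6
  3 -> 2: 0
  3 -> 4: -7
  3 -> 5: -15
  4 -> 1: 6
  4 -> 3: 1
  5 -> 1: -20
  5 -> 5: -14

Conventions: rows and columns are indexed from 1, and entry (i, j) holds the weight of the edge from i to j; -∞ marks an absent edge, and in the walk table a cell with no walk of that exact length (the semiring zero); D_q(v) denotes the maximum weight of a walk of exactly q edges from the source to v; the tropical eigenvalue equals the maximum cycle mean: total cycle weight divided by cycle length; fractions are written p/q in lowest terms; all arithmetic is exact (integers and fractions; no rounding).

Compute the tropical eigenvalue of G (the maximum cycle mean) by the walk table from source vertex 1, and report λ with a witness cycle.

q=0: [0, -∞, -∞, -∞, -∞]
q=1: [-∞, -7, 9, -∞, -∞]
q=2: [2, 9, -18, 2, -6]
q=3: [18, -5, 11, -25, 3]
q=4: [4, 11, 27, 4, -4]
q=5: [20, 27, 13, 20, 12]
Optimal cycle mean attained by: cycle 1->3->2->1, total 9 + 0 + 9, length 3.
Answer: λ = 6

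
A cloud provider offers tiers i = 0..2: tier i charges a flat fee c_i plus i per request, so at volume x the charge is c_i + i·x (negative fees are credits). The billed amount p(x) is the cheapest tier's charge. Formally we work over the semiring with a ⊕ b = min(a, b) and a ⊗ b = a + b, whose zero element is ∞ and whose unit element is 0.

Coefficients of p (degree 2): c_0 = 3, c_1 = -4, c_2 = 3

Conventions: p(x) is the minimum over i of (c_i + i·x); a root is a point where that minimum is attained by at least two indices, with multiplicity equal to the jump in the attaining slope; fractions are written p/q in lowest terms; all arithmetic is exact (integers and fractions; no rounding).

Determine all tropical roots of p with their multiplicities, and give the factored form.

hull edge (i=0, c=3) to (i=1, c=-4): slope -7, span 1
hull edge (i=1, c=-4) to (i=2, c=3): slope 7, span 1
Factored form: p(x) = 3 ⊗ (x ⊕ (-7)) ⊗ (x ⊕ 7)
Answer: roots = -7 (mult 1), 7 (mult 1)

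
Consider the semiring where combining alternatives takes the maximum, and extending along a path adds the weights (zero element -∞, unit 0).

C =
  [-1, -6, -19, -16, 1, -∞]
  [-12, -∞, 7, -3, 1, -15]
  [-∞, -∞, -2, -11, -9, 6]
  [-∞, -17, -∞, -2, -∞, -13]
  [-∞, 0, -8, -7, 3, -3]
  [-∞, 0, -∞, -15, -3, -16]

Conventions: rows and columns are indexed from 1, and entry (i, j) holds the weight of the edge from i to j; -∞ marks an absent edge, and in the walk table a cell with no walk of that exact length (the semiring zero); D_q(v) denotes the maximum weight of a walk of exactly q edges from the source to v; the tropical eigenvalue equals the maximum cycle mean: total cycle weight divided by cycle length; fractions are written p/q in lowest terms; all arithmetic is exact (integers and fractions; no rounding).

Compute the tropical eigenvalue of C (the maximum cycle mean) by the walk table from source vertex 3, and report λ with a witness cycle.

q=0: [-∞, -∞, 0, -∞, -∞, -∞]
q=1: [-∞, -∞, -2, -11, -9, 6]
q=2: [-∞, 6, -4, -9, 3, 4]
q=3: [-6, 4, 13, 3, 7, 2]
q=4: [-7, 7, 11, 2, 10, 19]
q=5: [-5, 19, 14, 4, 16, 17]
q=6: [7, 17, 26, 16, 20, 20]
Optimal cycle mean attained by: cycle 2->3->6->2, total 7 + 6 + 0, length 3.
Answer: λ = 13/3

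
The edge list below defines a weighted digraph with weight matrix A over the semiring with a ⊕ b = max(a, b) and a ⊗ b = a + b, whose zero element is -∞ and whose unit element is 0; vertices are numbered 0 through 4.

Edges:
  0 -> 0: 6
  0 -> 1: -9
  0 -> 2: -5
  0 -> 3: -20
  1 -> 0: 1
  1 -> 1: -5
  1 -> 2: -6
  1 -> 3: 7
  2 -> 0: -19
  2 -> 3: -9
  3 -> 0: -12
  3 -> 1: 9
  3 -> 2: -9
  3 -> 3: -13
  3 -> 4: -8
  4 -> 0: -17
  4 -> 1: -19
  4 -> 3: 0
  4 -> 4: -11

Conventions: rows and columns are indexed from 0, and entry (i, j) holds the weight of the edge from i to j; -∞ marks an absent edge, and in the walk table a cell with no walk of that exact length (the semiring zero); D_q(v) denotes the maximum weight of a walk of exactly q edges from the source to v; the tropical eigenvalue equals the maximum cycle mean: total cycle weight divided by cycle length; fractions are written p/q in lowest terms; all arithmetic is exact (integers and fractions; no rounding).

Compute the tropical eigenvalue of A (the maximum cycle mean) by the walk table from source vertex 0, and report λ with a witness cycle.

q=0: [0, -∞, -∞, -∞, -∞]
q=1: [6, -9, -5, -20, -∞]
q=2: [12, -3, 1, -2, -28]
q=3: [18, 7, 7, 4, -10]
q=4: [24, 13, 13, 14, -4]
q=5: [30, 23, 19, 20, 6]
Optimal cycle mean attained by: cycle 1->3->1, total 7 + 9, length 2.
Answer: λ = 8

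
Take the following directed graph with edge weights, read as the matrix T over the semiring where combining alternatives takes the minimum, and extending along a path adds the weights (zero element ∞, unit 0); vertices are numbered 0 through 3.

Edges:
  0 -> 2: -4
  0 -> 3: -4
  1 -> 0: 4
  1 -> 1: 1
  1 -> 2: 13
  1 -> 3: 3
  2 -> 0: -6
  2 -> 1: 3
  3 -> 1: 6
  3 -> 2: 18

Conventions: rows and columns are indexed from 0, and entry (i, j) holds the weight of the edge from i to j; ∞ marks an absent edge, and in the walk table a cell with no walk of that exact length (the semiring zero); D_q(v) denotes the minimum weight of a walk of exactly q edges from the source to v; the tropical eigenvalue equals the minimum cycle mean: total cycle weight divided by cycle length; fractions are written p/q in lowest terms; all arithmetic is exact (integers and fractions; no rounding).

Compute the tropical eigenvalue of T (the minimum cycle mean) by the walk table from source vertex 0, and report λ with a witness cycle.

q=0: [0, ∞, ∞, ∞]
q=1: [∞, ∞, -4, -4]
q=2: [-10, -1, 14, ∞]
q=3: [3, 0, -14, -14]
q=4: [-20, -11, -1, -1]
Optimal cycle mean attained by: cycle 0->2->0, total (-4) + (-6), length 2.
Answer: λ = -5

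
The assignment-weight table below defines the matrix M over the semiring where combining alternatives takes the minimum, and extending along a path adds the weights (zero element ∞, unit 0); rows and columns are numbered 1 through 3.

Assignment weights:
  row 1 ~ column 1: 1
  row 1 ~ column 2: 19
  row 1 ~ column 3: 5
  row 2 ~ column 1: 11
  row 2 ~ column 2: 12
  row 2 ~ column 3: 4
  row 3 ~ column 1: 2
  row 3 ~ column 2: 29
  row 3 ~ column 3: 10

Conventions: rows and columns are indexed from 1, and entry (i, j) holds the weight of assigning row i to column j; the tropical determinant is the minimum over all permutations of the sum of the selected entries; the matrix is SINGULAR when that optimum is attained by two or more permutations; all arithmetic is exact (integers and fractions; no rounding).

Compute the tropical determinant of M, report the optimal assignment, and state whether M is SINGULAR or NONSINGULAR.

σ = (1, 2, 3): 1 + 12 + 10 = 23
σ = (1, 3, 2): 1 + 4 + 29 = 34
σ = (2, 1, 3): 19 + 11 + 10 = 40
σ = (2, 3, 1): 19 + 4 + 2 = 25
σ = (3, 1, 2): 5 + 11 + 29 = 45
σ = (3, 2, 1): 5 + 12 + 2 = 19
Optimal value attained by: σ = (3, 2, 1).
Answer: det⊕(M) = 19; verdict: NONSINGULAR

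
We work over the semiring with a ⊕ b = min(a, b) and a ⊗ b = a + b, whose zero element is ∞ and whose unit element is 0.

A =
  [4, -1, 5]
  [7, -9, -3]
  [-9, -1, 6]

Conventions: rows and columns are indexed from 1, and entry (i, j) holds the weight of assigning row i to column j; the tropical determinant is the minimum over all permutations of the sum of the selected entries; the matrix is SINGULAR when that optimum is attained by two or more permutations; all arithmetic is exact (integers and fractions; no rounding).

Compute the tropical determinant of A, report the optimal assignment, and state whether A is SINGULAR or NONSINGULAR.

σ = (1, 2, 3): 4 + (-9) + 6 = 1
σ = (1, 3, 2): 4 + (-3) + (-1) = 0
σ = (2, 1, 3): (-1) + 7 + 6 = 12
σ = (2, 3, 1): (-1) + (-3) + (-9) = -13
σ = (3, 1, 2): 5 + 7 + (-1) = 11
σ = (3, 2, 1): 5 + (-9) + (-9) = -13
Optimal value attained by: σ = (2, 3, 1).
Answer: det⊕(A) = -13; verdict: SINGULAR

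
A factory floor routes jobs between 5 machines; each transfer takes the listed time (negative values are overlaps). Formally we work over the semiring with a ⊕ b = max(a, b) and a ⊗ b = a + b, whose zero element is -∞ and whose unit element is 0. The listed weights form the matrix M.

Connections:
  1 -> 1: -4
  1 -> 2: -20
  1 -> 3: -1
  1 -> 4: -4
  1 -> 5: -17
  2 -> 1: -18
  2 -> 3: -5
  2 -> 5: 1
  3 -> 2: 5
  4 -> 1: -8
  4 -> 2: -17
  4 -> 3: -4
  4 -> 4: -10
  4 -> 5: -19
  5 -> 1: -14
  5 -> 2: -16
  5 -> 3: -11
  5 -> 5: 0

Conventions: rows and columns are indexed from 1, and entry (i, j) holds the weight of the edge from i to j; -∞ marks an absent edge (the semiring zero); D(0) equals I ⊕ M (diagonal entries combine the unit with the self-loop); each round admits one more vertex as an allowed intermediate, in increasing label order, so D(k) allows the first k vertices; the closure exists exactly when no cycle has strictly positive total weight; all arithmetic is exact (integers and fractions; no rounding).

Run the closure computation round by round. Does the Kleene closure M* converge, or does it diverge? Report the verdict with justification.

D(0):
  [0, -20, -1, -4, -17]
  [-18, 0, -5, -∞, 1]
  [-∞, 5, 0, -∞, -∞]
  [-8, -17, -4, 0, -19]
  [-14, -16, -11, -∞, 0]
D(1):
  [0, -20, -1, -4, -17]
  [-18, 0, -5, -22, 1]
  [-∞, 5, 0, -∞, -∞]
  [-8, -17, -4, 0, -19]
  [-14, -16, -11, -18, 0]
D(2):
  [0, -20, -1, -4, -17]
  [-18, 0, -5, -22, 1]
  [-13, 5, 0, -17, 6]
  [-8, -17, -4, 0, -16]
  [-14, -16, -11, -18, 0]
D(3):
  [0, 4, -1, -4, 5]
  [-18, 0, -5, -22, 1]
  [-13, 5, 0, -17, 6]
  [-8, 1, -4, 0, 2]
  [-14, -6, -11, -18, 0]
D(4):
  [0, 4, -1, -4, 5]
  [-18, 0, -5, -22, 1]
  [-13, 5, 0, -17, 6]
  [-8, 1, -4, 0, 2]
  [-14, -6, -11, -18, 0]
D(5):
  [0, 4, -1, -4, 5]
  [-13, 0, -5, -17, 1]
  [-8, 5, 0, -12, 6]
  [-8, 1, -4, 0, 2]
  [-14, -6, -11, -18, 0]
Key observation: every diagonal entry stays at the unit through all rounds, so no improving cycle exists.
Answer: CONVERGES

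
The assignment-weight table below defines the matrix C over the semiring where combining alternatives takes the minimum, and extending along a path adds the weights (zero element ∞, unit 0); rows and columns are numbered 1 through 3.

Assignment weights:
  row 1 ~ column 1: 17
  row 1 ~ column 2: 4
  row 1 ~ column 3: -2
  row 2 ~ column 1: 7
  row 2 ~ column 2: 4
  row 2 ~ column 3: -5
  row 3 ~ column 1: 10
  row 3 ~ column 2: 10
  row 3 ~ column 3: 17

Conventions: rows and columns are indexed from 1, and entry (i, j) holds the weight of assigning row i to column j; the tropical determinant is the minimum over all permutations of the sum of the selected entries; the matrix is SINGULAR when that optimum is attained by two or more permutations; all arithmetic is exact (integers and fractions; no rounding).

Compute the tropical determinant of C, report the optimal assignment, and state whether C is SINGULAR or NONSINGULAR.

σ = (1, 2, 3): 17 + 4 + 17 = 38
σ = (1, 3, 2): 17 + (-5) + 10 = 22
σ = (2, 1, 3): 4 + 7 + 17 = 28
σ = (2, 3, 1): 4 + (-5) + 10 = 9
σ = (3, 1, 2): (-2) + 7 + 10 = 15
σ = (3, 2, 1): (-2) + 4 + 10 = 12
Optimal value attained by: σ = (2, 3, 1).
Answer: det⊕(C) = 9; verdict: NONSINGULAR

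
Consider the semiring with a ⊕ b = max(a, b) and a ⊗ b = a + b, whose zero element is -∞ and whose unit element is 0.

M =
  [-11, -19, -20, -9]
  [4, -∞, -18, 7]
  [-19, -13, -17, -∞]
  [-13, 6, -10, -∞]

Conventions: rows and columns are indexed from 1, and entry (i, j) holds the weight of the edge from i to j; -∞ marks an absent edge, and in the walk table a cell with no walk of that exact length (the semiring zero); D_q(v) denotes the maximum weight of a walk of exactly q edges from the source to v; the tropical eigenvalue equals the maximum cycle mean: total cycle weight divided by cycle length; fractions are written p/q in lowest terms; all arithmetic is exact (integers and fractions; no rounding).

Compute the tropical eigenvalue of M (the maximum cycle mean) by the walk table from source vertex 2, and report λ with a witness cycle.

q=0: [-∞, 0, -∞, -∞]
q=1: [4, -∞, -18, 7]
q=2: [-6, 13, -3, -5]
q=3: [17, 1, -5, 20]
q=4: [7, 26, 10, 8]
Optimal cycle mean attained by: cycle 2->4->2, total 7 + 6, length 2.
Answer: λ = 13/2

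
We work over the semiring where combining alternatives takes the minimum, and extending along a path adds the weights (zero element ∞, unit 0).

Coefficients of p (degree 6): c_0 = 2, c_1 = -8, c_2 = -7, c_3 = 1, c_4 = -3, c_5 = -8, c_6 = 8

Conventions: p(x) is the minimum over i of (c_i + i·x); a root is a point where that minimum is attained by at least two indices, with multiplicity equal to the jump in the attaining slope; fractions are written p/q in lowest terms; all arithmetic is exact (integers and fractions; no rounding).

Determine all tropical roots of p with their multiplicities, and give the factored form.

hull edge (i=0, c=2) to (i=1, c=-8): slope -10, span 1
hull edge (i=1, c=-8) to (i=5, c=-8): slope 0, span 4
hull edge (i=5, c=-8) to (i=6, c=8): slope 16, span 1
Factored form: p(x) = 8 ⊗ (x ⊕ (-16)) ⊗ (x ⊕ 0) ⊗ (x ⊕ 0) ⊗ (x ⊕ 0) ⊗ (x ⊕ 0) ⊗ (x ⊕ 10)
Answer: roots = -16 (mult 1), 0 (mult 4), 10 (mult 1)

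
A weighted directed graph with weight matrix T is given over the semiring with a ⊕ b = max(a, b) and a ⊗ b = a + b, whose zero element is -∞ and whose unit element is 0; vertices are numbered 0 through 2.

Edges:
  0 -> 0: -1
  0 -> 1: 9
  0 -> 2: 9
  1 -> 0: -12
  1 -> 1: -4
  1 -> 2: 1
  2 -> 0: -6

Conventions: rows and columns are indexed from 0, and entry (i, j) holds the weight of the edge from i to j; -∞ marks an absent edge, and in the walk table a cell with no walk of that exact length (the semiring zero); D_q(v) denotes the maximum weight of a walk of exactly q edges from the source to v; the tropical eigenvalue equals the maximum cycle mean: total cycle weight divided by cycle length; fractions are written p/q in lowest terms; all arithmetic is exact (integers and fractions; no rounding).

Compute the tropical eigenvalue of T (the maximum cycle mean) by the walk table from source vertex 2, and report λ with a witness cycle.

q=0: [-∞, -∞, 0]
q=1: [-6, -∞, -∞]
q=2: [-7, 3, 3]
q=3: [-3, 2, 4]
Optimal cycle mean attained by: cycle 0->2->0, total 9 + (-6), length 2.
Answer: λ = 3/2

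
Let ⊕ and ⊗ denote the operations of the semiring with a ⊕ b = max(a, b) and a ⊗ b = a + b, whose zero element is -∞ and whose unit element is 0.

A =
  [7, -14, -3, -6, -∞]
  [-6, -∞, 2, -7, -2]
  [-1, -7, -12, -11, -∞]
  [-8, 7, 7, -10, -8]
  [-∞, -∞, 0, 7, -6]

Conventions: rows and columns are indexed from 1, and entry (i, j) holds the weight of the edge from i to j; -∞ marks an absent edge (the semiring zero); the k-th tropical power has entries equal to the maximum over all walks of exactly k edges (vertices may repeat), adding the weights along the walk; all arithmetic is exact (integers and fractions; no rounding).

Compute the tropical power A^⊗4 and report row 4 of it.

A^⊗2:
  [14, 1, 4, 1, -14]
  [1, 0, 0, 5, -8]
  [6, -4, -4, -7, -9]
  [6, 0, 9, 0, 5]
  [-1, 14, 14, 1, -1]
A^⊗3:
  [21, 8, 11, 8, -1]
  [8, 12, 12, -1, -2]
  [13, 0, 3, 0, -6]
  [13, 7, 7, 12, -1]
  [13, 8, 16, 7, 12]
A^⊗4:
  [28, 15, 18, 15, 6]
  [15, 6, 14, 5, 10]
  [20, 7, 10, 7, -2]
  [20, 19, 19, 7, 5]
  [20, 14, 14, 19, 6]
Answer: row 4 of A^⊗4 = [20, 19, 19, 7, 5]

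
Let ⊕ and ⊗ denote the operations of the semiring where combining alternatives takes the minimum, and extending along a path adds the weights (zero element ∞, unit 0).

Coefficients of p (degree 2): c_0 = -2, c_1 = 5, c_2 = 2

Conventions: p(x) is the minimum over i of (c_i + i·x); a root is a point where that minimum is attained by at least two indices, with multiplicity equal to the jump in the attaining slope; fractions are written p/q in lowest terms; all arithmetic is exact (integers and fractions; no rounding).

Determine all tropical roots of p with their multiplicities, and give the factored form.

hull edge (i=0, c=-2) to (i=2, c=2): slope 2, span 2
Factored form: p(x) = 2 ⊗ (x ⊕ (-2)) ⊗ (x ⊕ (-2))
Answer: roots = -2 (mult 2)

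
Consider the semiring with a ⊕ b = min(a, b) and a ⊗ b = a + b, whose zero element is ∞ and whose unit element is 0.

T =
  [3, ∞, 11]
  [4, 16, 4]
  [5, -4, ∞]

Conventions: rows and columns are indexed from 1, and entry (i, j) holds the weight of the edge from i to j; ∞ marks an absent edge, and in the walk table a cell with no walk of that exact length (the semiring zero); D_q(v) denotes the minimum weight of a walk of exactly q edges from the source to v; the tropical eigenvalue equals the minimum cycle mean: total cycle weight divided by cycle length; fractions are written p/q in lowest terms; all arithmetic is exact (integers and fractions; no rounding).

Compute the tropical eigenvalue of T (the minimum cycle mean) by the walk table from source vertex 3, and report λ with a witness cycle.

q=0: [∞, ∞, 0]
q=1: [5, -4, ∞]
q=2: [0, 12, 0]
q=3: [3, -4, 11]
Optimal cycle mean attained by: cycle 2->3->2, total 4 + (-4), length 2.
Answer: λ = 0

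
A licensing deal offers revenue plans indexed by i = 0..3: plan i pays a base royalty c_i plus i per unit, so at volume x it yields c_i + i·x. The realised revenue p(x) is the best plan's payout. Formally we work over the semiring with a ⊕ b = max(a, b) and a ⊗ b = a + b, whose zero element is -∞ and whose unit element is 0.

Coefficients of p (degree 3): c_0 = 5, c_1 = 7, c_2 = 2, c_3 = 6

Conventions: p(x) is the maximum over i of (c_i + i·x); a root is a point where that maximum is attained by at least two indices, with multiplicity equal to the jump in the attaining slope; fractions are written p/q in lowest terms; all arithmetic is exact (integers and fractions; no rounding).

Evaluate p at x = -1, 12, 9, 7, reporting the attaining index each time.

p(-1) = max(5+0·(-1)=5, 7+1·(-1)=6, 2+2·(-1)=0, 6+3·(-1)=3) = 6 (attained by i=1)
p(12) = max(5+0·12=5, 7+1·12=19, 2+2·12=26, 6+3·12=42) = 42 (attained by i=3)
p(9) = max(5+0·9=5, 7+1·9=16, 2+2·9=20, 6+3·9=33) = 33 (attained by i=3)
p(7) = max(5+0·7=5, 7+1·7=14, 2+2·7=16, 6+3·7=27) = 27 (attained by i=3)
Answer: p(-1) = 6; p(12) = 42; p(9) = 33; p(7) = 27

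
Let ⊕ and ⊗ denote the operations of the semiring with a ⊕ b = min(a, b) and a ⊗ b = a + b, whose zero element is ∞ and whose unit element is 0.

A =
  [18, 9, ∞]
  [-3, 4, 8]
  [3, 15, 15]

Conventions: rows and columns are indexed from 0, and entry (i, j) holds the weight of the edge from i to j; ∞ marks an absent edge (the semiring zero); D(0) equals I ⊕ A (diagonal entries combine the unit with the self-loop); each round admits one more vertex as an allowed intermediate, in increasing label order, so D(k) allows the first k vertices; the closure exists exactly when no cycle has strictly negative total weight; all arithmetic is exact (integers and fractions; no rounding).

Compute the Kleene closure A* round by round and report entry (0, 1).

D(0):
  [0, 9, ∞]
  [-3, 0, 8]
  [3, 15, 0]
D(1):
  [0, 9, ∞]
  [-3, 0, 8]
  [3, 12, 0]
D(2):
  [0, 9, 17]
  [-3, 0, 8]
  [3, 12, 0]
D(3):
  [0, 9, 17]
  [-3, 0, 8]
  [3, 12, 0]
Answer: A*[0][1] = 9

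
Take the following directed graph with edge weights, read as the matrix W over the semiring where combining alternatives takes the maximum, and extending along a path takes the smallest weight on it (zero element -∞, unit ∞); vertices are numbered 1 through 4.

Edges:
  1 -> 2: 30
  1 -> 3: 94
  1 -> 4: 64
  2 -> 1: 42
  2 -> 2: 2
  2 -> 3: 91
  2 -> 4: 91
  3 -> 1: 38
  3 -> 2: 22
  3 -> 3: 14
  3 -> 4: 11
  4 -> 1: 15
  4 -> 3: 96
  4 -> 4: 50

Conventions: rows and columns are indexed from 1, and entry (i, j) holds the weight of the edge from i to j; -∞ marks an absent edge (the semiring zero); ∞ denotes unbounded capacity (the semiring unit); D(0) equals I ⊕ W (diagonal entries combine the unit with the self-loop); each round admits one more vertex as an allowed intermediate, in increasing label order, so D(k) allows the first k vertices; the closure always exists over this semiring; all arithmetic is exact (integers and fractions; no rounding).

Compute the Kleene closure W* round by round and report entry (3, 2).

D(0):
  [∞, 30, 94, 64]
  [42, ∞, 91, 91]
  [38, 22, ∞, 11]
  [15, -∞, 96, ∞]
D(1):
  [∞, 30, 94, 64]
  [42, ∞, 91, 91]
  [38, 30, ∞, 38]
  [15, 15, 96, ∞]
D(2):
  [∞, 30, 94, 64]
  [42, ∞, 91, 91]
  [38, 30, ∞, 38]
  [15, 15, 96, ∞]
D(3):
  [∞, 30, 94, 64]
  [42, ∞, 91, 91]
  [38, 30, ∞, 38]
  [38, 30, 96, ∞]
D(4):
  [∞, 30, 94, 64]
  [42, ∞, 91, 91]
  [38, 30, ∞, 38]
  [38, 30, 96, ∞]
Answer: W*[3][2] = 30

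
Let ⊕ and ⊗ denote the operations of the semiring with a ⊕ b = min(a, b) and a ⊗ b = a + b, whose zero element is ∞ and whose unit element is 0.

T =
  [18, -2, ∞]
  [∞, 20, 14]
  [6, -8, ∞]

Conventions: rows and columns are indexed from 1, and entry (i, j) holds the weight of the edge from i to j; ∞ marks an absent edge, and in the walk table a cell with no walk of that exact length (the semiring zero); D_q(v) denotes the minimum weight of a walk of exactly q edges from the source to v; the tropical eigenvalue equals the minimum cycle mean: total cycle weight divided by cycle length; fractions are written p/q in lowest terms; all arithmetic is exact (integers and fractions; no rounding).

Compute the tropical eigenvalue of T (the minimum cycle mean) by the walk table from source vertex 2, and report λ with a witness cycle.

q=0: [∞, 0, ∞]
q=1: [∞, 20, 14]
q=2: [20, 6, 34]
q=3: [38, 18, 20]
Optimal cycle mean attained by: cycle 2->3->2, total 14 + (-8), length 2.
Answer: λ = 3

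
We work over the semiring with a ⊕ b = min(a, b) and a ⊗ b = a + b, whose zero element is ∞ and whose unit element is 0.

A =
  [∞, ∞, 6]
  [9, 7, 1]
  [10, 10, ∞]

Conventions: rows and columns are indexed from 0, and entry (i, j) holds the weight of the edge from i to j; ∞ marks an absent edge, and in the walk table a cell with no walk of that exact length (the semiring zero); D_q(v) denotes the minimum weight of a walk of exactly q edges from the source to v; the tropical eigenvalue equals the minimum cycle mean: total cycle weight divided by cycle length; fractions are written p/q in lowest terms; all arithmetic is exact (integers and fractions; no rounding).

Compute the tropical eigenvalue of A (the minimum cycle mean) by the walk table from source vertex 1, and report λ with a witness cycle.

q=0: [∞, 0, ∞]
q=1: [9, 7, 1]
q=2: [11, 11, 8]
q=3: [18, 18, 12]
Optimal cycle mean attained by: cycle 1->2->1, total 1 + 10, length 2.
Answer: λ = 11/2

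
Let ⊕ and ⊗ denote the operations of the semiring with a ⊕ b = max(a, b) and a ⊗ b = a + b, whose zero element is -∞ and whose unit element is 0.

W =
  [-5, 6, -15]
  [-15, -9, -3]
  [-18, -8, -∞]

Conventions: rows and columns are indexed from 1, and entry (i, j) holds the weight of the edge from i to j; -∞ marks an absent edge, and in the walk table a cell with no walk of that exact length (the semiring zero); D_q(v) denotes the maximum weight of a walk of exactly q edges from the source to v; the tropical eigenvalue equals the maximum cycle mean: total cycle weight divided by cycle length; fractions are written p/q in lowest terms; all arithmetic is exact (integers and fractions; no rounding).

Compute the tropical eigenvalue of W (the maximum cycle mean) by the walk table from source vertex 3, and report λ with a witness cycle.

q=0: [-∞, -∞, 0]
q=1: [-18, -8, -∞]
q=2: [-23, -12, -11]
q=3: [-27, -17, -15]
Optimal cycle mean attained by: cycle 1->2->1, total 6 + (-15), length 2.
Answer: λ = -9/2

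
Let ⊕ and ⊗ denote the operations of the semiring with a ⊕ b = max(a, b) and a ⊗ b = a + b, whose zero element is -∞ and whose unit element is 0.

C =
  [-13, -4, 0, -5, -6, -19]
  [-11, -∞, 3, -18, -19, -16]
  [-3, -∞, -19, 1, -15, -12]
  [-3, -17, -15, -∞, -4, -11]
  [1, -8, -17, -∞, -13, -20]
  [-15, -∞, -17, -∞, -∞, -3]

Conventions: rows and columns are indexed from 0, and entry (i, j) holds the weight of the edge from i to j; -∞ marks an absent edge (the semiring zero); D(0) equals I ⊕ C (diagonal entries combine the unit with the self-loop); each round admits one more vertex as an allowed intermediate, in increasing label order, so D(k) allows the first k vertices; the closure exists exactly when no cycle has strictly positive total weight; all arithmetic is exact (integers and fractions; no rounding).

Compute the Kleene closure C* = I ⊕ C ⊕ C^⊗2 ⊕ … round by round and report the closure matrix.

D(0):
  [0, -4, 0, -5, -6, -19]
  [-11, 0, 3, -18, -19, -16]
  [-3, -∞, 0, 1, -15, -12]
  [-3, -17, -15, 0, -4, -11]
  [1, -8, -17, -∞, 0, -20]
  [-15, -∞, -17, -∞, -∞, 0]
D(1):
  [0, -4, 0, -5, -6, -19]
  [-11, 0, 3, -16, -17, -16]
  [-3, -7, 0, 1, -9, -12]
  [-3, -7, -3, 0, -4, -11]
  [1, -3, 1, -4, 0, -18]
  [-15, -19, -15, -20, -21, 0]
D(2):
  [0, -4, 0, -5, -6, -19]
  [-11, 0, 3, -16, -17, -16]
  [-3, -7, 0, 1, -9, -12]
  [-3, -7, -3, 0, -4, -11]
  [1, -3, 1, -4, 0, -18]
  [-15, -19, -15, -20, -21, 0]
D(3):
  [0, -4, 0, 1, -6, -12]
  [0, 0, 3, 4, -6, -9]
  [-3, -7, 0, 1, -9, -12]
  [-3, -7, -3, 0, -4, -11]
  [1, -3, 1, 2, 0, -11]
  [-15, -19, -15, -14, -21, 0]
D(4):
  [0, -4, 0, 1, -3, -10]
  [1, 0, 3, 4, 0, -7]
  [-2, -6, 0, 1, -3, -10]
  [-3, -7, -3, 0, -4, -11]
  [1, -3, 1, 2, 0, -9]
  [-15, -19, -15, -14, -18, 0]
D(5):
  [0, -4, 0, 1, -3, -10]
  [1, 0, 3, 4, 0, -7]
  [-2, -6, 0, 1, -3, -10]
  [-3, -7, -3, 0, -4, -11]
  [1, -3, 1, 2, 0, -9]
  [-15, -19, -15, -14, -18, 0]
D(6):
  [0, -4, 0, 1, -3, -10]
  [1, 0, 3, 4, 0, -7]
  [-2, -6, 0, 1, -3, -10]
  [-3, -7, -3, 0, -4, -11]
  [1, -3, 1, 2, 0, -9]
  [-15, -19, -15, -14, -18, 0]
Answer: C* = [[0, -4, 0, 1, -3, -10], [1, 0, 3, 4, 0, -7], [-2, -6, 0, 1, -3, -10], [-3, -7, -3, 0, -4, -11], [1, -3, 1, 2, 0, -9], [-15, -19, -15, -14, -18, 0]]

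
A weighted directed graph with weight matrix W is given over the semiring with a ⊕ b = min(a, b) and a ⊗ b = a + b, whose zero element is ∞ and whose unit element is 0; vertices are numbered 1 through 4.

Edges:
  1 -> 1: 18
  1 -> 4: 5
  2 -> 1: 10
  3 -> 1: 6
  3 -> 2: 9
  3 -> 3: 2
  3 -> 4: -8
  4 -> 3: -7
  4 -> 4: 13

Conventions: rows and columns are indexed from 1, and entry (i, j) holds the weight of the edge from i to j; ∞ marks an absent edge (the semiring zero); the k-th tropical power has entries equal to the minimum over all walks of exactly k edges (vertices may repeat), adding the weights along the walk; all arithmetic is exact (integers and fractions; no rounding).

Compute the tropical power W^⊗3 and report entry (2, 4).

W^⊗2:
  [36, ∞, -2, 18]
  [28, ∞, ∞, 15]
  [8, 11, -15, -6]
  [-1, 2, -5, -15]
W^⊗3:
  [4, 7, 0, -10]
  [46, ∞, 8, 28]
  [-9, -6, -13, -23]
  [1, 4, -22, -13]
Key observation: the optimum is the walk 2->1->4->4, with weight 10 + 5 + 13 = 28.
Optimal value attained by: walk 2->1->4->4.
Answer: (W^⊗3)[2][4] = 28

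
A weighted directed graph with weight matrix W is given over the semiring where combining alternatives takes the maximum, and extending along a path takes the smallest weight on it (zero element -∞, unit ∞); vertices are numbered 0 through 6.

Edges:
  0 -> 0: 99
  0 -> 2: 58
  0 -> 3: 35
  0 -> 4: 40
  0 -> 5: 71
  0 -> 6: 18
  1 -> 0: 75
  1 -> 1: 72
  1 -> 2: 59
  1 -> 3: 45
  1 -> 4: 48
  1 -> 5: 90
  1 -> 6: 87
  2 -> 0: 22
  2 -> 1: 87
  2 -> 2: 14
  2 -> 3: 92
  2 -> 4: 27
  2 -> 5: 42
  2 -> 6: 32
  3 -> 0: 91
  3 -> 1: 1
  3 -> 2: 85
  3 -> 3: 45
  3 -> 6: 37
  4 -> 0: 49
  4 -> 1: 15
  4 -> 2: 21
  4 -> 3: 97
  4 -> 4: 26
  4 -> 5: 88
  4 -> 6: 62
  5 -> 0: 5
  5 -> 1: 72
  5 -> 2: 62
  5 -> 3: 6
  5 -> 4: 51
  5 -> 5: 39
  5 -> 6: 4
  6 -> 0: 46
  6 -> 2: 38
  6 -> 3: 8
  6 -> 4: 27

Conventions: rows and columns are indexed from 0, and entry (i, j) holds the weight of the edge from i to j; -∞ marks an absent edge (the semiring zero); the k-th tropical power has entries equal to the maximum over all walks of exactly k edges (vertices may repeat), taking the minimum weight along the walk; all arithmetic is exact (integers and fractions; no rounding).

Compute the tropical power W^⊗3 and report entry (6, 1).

W^⊗2:
  [99, 71, 62, 58, 51, 71, 40]
  [75, 72, 62, 59, 51, 72, 72]
  [91, 72, 85, 45, 48, 87, 87]
  [91, 85, 58, 85, 40, 71, 37]
  [91, 72, 85, 45, 51, 49, 37]
  [72, 72, 59, 62, 48, 72, 72]
  [46, 38, 46, 38, 40, 46, 32]
W^⊗3:
  [99, 71, 62, 62, 51, 71, 71]
  [75, 72, 62, 62, 51, 72, 72]
  [91, 85, 62, 85, 51, 72, 72]
  [91, 72, 85, 58, 51, 85, 85]
  [91, 85, 59, 85, 49, 72, 72]
  [72, 72, 62, 59, 51, 72, 72]
  [46, 46, 46, 46, 46, 46, 40]
Key observation: the optimum is the walk 6->0->5->1, with weight 46 min 71 min 72 = 46.
Optimal value attained by: walk 6->0->5->1.
Answer: (W^⊗3)[6][1] = 46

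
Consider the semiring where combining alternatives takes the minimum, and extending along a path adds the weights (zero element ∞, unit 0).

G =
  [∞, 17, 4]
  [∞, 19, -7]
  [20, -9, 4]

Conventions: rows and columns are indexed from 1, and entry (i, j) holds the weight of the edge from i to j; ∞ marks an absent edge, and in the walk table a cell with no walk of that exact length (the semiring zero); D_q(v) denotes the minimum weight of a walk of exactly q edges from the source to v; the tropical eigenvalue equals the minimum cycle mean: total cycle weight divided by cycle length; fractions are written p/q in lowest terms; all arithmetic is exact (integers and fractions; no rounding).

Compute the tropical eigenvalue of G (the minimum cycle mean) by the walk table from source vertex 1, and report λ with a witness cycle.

q=0: [0, ∞, ∞]
q=1: [∞, 17, 4]
q=2: [24, -5, 8]
q=3: [28, -1, -12]
Optimal cycle mean attained by: cycle 2->3->2, total (-7) + (-9), length 2.
Answer: λ = -8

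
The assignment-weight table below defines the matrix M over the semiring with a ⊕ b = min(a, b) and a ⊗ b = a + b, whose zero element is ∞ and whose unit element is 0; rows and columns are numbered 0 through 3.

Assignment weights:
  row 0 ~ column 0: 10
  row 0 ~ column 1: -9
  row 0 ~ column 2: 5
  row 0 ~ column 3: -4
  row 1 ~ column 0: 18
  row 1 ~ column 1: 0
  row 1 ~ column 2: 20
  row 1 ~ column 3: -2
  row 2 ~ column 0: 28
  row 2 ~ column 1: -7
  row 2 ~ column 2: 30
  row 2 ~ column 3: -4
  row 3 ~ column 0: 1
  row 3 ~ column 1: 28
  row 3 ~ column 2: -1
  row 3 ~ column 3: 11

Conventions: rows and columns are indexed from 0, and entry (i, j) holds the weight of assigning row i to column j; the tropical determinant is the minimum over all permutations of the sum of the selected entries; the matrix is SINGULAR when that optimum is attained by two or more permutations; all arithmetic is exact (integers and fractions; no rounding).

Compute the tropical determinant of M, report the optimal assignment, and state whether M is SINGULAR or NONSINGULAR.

σ = (0, 1, 2, 3): 10 + 0 + 30 + 11 = 51
σ = (0, 1, 3, 2): 10 + 0 + (-4) + (-1) = 5
σ = (0, 2, 1, 3): 10 + 20 + (-7) + 11 = 34
σ = (0, 2, 3, 1): 10 + 20 + (-4) + 28 = 54
σ = (0, 3, 1, 2): 10 + (-2) + (-7) + (-1) = 0
σ = (0, 3, 2, 1): 10 + (-2) + 30 + 28 = 66
σ = (1, 0, 2, 3): (-9) + 18 + 30 + 11 = 50
σ = (1, 0, 3, 2): (-9) + 18 + (-4) + (-1) = 4
σ = (1, 2, 0, 3): (-9) + 20 + 28 + 11 = 50
σ = (1, 2, 3, 0): (-9) + 20 + (-4) + 1 = 8
σ = (1, 3, 0, 2): (-9) + (-2) + 28 + (-1) = 16
σ = (1, 3, 2, 0): (-9) + (-2) + 30 + 1 = 20
σ = (2, 0, 1, 3): 5 + 18 + (-7) + 11 = 27
σ = (2, 0, 3, 1): 5 + 18 + (-4) + 28 = 47
σ = (2, 1, 0, 3): 5 + 0 + 28 + 11 = 44
σ = (2, 1, 3, 0): 5 + 0 + (-4) + 1 = 2
σ = (2, 3, 0, 1): 5 + (-2) + 28 + 28 = 59
σ = (2, 3, 1, 0): 5 + (-2) + (-7) + 1 = -3
σ = (3, 0, 1, 2): (-4) + 18 + (-7) + (-1) = 6
σ = (3, 0, 2, 1): (-4) + 18 + 30 + 28 = 72
σ = (3, 1, 0, 2): (-4) + 0 + 28 + (-1) = 23
σ = (3, 1, 2, 0): (-4) + 0 + 30 + 1 = 27
σ = (3, 2, 0, 1): (-4) + 20 + 28 + 28 = 72
σ = (3, 2, 1, 0): (-4) + 20 + (-7) + 1 = 10
Optimal value attained by: σ = (2, 3, 1, 0).
Answer: det⊕(M) = -3; verdict: NONSINGULAR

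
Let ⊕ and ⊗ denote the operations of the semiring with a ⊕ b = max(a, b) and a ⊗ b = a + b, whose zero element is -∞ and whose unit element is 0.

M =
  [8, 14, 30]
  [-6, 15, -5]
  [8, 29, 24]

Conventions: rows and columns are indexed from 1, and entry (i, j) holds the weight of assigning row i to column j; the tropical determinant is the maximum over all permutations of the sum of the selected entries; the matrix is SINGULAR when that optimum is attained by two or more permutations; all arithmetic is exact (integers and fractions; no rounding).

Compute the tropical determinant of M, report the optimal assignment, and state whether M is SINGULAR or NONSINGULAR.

σ = (1, 2, 3): 8 + 15 + 24 = 47
σ = (1, 3, 2): 8 + (-5) + 29 = 32
σ = (2, 1, 3): 14 + (-6) + 24 = 32
σ = (2, 3, 1): 14 + (-5) + 8 = 17
σ = (3, 1, 2): 30 + (-6) + 29 = 53
σ = (3, 2, 1): 30 + 15 + 8 = 53
Optimal value attained by: σ = (3, 1, 2).
Answer: det⊕(M) = 53; verdict: SINGULAR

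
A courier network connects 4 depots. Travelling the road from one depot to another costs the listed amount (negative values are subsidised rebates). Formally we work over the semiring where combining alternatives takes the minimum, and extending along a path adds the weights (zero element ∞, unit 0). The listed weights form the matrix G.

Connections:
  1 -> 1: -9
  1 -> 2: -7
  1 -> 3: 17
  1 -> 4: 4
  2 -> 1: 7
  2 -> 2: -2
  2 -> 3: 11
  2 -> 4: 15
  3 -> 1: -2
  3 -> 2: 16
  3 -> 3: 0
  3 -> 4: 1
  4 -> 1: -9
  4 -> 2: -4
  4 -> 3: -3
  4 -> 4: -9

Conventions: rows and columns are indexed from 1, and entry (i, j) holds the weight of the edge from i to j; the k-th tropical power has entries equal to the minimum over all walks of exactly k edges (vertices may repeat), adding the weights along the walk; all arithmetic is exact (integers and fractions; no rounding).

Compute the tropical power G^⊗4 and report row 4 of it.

G^⊗2:
  [-18, -16, 1, -5]
  [-2, -4, 9, 6]
  [-11, -9, -2, -8]
  [-18, -16, -12, -18]
G^⊗3:
  [-27, -25, -8, -14]
  [-11, -9, 3, -3]
  [-20, -18, -11, -17]
  [-27, -25, -21, -27]
G^⊗4:
  [-36, -34, -17, -23]
  [-20, -18, -6, -12]
  [-29, -27, -20, -26]
  [-36, -34, -30, -36]
Answer: row 4 of G^⊗4 = [-36, -34, -30, -36]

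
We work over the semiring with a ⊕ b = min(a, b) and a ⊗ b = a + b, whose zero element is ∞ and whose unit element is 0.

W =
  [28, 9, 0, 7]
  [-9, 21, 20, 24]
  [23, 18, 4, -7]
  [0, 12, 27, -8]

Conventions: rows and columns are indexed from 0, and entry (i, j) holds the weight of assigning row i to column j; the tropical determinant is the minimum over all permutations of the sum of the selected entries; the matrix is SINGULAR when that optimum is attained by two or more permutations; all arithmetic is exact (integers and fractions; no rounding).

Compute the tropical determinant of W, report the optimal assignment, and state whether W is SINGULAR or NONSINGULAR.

σ = (0, 1, 2, 3): 28 + 21 + 4 + (-8) = 45
σ = (0, 1, 3, 2): 28 + 21 + (-7) + 27 = 69
σ = (0, 2, 1, 3): 28 + 20 + 18 + (-8) = 58
σ = (0, 2, 3, 1): 28 + 20 + (-7) + 12 = 53
σ = (0, 3, 1, 2): 28 + 24 + 18 + 27 = 97
σ = (0, 3, 2, 1): 28 + 24 + 4 + 12 = 68
σ = (1, 0, 2, 3): 9 + (-9) + 4 + (-8) = -4
σ = (1, 0, 3, 2): 9 + (-9) + (-7) + 27 = 20
σ = (1, 2, 0, 3): 9 + 20 + 23 + (-8) = 44
σ = (1, 2, 3, 0): 9 + 20 + (-7) + 0 = 22
σ = (1, 3, 0, 2): 9 + 24 + 23 + 27 = 83
σ = (1, 3, 2, 0): 9 + 24 + 4 + 0 = 37
σ = (2, 0, 1, 3): 0 + (-9) + 18 + (-8) = 1
σ = (2, 0, 3, 1): 0 + (-9) + (-7) + 12 = -4
σ = (2, 1, 0, 3): 0 + 21 + 23 + (-8) = 36
σ = (2, 1, 3, 0): 0 + 21 + (-7) + 0 = 14
σ = (2, 3, 0, 1): 0 + 24 + 23 + 12 = 59
σ = (2, 3, 1, 0): 0 + 24 + 18 + 0 = 42
σ = (3, 0, 1, 2): 7 + (-9) + 18 + 27 = 43
σ = (3, 0, 2, 1): 7 + (-9) + 4 + 12 = 14
σ = (3, 1, 0, 2): 7 + 21 + 23 + 27 = 78
σ = (3, 1, 2, 0): 7 + 21 + 4 + 0 = 32
σ = (3, 2, 0, 1): 7 + 20 + 23 + 12 = 62
σ = (3, 2, 1, 0): 7 + 20 + 18 + 0 = 45
Optimal value attained by: σ = (1, 0, 2, 3).
Answer: det⊕(W) = -4; verdict: SINGULAR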